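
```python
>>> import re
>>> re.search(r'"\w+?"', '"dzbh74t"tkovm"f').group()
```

`re.search` scans for the first position where the pattern succeeds.
The match spans [0:9] → '"dzbh74t"'.

'"dzbh74t"'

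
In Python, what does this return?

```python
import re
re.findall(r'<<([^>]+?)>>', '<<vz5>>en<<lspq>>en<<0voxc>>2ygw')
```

['vz5', 'lspq', '0voxc']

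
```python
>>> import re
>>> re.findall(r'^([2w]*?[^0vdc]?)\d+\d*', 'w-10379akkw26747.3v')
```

['w-']

This matches anchored at the start of the string; then zero or more of one of [2w] (lazy), then optionally any character except [0vdc] (captured); then one or more of a digit, then zero or more of a digit.
With a single group, `findall` returns only what that group captured — 1 item.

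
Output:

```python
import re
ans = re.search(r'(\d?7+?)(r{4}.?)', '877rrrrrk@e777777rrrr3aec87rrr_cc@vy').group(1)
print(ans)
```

877

The match spans [0:8] → '877rrrrr'.
Captured: group 1 = '877', group 2 = 'rrrrr'.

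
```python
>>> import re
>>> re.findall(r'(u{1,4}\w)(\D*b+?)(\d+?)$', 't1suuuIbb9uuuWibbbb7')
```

[('uuuW', 'ibbbb', '7')]

With 3 capturing groups, `findall` returns a 3-tuple per match.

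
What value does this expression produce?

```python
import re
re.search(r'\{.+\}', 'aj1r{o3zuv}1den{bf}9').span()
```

`re.search` scans for the first position where the pattern succeeds.
The match spans [4:19] → '{o3zuv}1den{bf}'.

(4, 19)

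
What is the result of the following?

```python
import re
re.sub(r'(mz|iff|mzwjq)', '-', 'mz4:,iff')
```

'-4:,-'

Matches: at [0:2] → 'mz'; at [5:8] → 'iff'.
`sub` substitutes '-' at each match site.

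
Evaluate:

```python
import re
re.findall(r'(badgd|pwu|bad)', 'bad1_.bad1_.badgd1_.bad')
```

Branches in `(...|...)` are attempted left-to-right; the first branch that allows the whole pattern to succeed is taken.
One capturing group, so `findall` returns just the captured substring from each match — 4 in all.

['bad', 'bad', 'badgd', 'bad']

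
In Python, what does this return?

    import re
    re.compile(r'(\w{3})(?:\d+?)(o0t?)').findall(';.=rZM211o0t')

This matches exactly 3 of a word character (captured); then one or more of a digit (lazy) (non-capturing group); then the literal 'o0', then optionally the literal 't' (captured).
Scanning left to right: at [3:12] match 'rZM211o0t', groups = ('rZM', 'o0t').
2 groups means the one result is a tuple of 2 captured strings — 1 here.

[('rZM', 'o0t')]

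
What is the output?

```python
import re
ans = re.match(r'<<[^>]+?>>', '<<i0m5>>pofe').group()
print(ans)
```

<<i0m5>>

`match` is anchored at position 0; if the pattern doesn't fit there, it returns None.
The match spans [0:8] → '<<i0m5>>'.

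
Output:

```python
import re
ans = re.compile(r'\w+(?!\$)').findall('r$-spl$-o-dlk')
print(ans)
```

['sp', 'o', 'dlk']

Because the assertion is negative and zero-width, positions next to the forbidden text are skipped.
Scanning left to right: at [3:5] → 'sp'; at [8:9] → 'o'; at [10:13] → 'dlk'.
With no groups in the pattern, `findall` gives back each whole match — 3 here.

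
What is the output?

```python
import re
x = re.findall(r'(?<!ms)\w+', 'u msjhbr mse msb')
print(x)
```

['u', 'msjhbr', 'mse', 'msb']

The negative lookahead/lookbehind blocks any match where the forbidden context is present.
No capturing groups, so `findall` returns the 4 full match strings.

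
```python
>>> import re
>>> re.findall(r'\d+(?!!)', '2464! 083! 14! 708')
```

['246', '08', '1', '708']

`(?!…)`/`(?<!…)` only lets a position through if the neighbouring text does NOT match; no characters are consumed.
No capturing groups, so `findall` returns the 4 full match strings.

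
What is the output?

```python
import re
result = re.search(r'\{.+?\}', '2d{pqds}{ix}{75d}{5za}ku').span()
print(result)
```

`search` walks the string left to right and returns the first match it finds.
The match spans [2:8] → '{pqds}'.

(2, 8)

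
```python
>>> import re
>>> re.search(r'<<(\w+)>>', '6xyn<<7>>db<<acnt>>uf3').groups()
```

Unlike `match`, `search` isn't anchored — it looks for the pattern anywhere in the string.
The match spans [4:9] → '<<7>>'.
Captured: group 1 = '7'.

('7',)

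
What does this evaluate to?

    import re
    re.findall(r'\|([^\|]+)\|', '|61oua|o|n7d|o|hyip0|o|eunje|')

['61oua', 'n7d', 'hyip0', 'eunje']

One capturing group, so `findall` returns just the captured substring from each match — 4 in all.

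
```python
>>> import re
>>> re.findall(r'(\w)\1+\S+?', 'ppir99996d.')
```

['p', '9']

`\1` has to match the exact text group 1 already captured.
With a single group, `findall` returns only what that group captured — 2 items.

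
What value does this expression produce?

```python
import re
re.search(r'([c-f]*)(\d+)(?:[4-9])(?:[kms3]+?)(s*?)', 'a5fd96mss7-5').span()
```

This matches zero or more of a character in [c-f] (captured); then one or more of a digit (captured); then a character in [4-9] (non-capturing group); then one or more of one of [kms3] (lazy) (non-capturing group); then zero or more of a literal 's' (lazy) (captured).
Lazy quantifiers expand one character at a time until the remainder of the pattern can match.
Unlike `match`, `search` isn't anchored — it looks for the pattern anywhere in the string.
The match spans [2:7] → 'fd96m'.
Captured: group 1 = 'fd', group 2 = '9', group 3 = ''.

(2, 7)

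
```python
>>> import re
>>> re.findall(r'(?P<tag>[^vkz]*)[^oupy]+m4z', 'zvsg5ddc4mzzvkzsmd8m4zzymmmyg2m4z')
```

['', 'ymmmyg']

Pattern: zero or more of any character except [vkz] (captured as 'tag'); then one or more of any character except [oupy], then the literal 'm4z'.
With a single group, `findall` returns only what that group captured — 2 items.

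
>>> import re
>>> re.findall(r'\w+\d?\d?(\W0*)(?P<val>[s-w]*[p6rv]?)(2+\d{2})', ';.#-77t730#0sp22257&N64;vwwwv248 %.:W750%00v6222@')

Pattern: one or more of a word character, then optionally a digit, then optionally a digit; then a non-word character, then zero or more of a literal '0' (captured); then zero or more of a character in [s-w], then optionally one of [p6rv] (captured as 'val'); then one or more of a literal '2', then exactly 2 of a digit (captured).
Walking the string: at [4:19] match '77t730#0sp22257', groups = ('#0', 'sp', '22257'); at [20:32] match 'N64;vwwwv248', groups = (';', 'vwwwv', '248'); at [36:48] match 'W750%00v6222', groups = ('%00', 'v6', '222').
Multiple groups make `findall` return tuples — one 3-tuple for each match.

[('#0', 'sp', '22257'), (';', 'vwwwv', '248'), ('%00', 'v6', '222')]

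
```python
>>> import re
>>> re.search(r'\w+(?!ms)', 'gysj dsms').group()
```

The negative lookahead/lookbehind blocks any match where the forbidden context is present.
`search` walks the string left to right and returns the first match it finds.
The match spans [0:4] → 'gysj'.

'gysj'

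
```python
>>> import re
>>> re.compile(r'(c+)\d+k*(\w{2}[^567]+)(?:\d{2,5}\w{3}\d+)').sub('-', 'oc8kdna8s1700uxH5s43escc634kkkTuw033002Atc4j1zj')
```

This matches one or more of a literal 'c' (captured); then one or more of a digit, then zero or more of the literal 'k'; then exactly 2 of a word character, then one or more of any character except [567] (captured); then 2 to 5 of a digit, then exactly 3 of a word character, then one or more of a digit (non-capturing group).
Matches: at [1:17] → 'c8kdna8s1700uxH5'; at [22:43] → 'cc634kkkTuw033002Atc4'.
`sub` substitutes '-' at each match site.

'o-s43es-j1zj'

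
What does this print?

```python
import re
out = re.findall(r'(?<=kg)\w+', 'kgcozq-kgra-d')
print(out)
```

['cozq', 'ra']

The positive lookaround only admits positions where the adjacent text matches; those characters stay outside the span.
Walking the string: at [2:6] → 'cozq'; at [9:11] → 'ra'.
Since nothing is captured, `findall` lists the 2 matched substrings directly.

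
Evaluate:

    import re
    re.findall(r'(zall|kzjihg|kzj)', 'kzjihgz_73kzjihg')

['kzjihg', 'kzjihg']

The regex engine tests alternatives in the order written; an earlier branch that matches wins even if a later one would match more.
Scanning left to right: at [0:6] match 'kzjihg', group 1 = 'kzjihg'; at [10:16] match 'kzjihg', group 1 = 'kzjihg'.
Because there's exactly one group, `findall` drops the full match and keeps group 1 from each hit.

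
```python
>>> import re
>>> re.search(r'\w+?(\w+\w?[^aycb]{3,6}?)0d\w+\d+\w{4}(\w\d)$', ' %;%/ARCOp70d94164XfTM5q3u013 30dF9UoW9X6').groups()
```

('RCOp70d94164XfTM5q3u013 3', 'X6')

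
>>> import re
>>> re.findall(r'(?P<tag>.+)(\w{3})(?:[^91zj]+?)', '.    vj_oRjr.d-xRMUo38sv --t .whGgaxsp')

Pattern: one or more of any character (captured as 'tag'); then exactly 3 of a word character (captured); then one or more of any character except [91zj] (lazy) (non-capturing group).
Matches: at [0:38] match '.    vj_oRjr.d-xRMUo38sv --t .whGgaxsp', groups = ('.    vj_oRjr.d-xRMUo38sv --t .whGg', 'axs').
`findall` packs the 2 group values into a tuple for every match.

[('.    vj_oRjr.d-xRMUo38sv --t .whGg', 'axs')]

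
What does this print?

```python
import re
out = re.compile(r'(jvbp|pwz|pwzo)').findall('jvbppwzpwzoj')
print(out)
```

['jvbp', 'pwz', 'pwz']

Alternation tries branches left to right and keeps the first one that lets the overall match succeed at that position.
`findall` collects group 1 from each match (3 total).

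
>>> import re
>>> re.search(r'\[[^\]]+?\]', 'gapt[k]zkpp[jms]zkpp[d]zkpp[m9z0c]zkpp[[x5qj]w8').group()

'[k]'

Unlike `match`, `search` isn't anchored — it looks for the pattern anywhere in the string.
The match spans [4:7] → '[k]'.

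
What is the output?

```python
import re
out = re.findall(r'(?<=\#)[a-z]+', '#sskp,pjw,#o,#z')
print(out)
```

Because the assertion is zero-width, the text it checks is not consumed and won't appear in the result.
Walking the string: at [1:5] → 'sskp'; at [11:12] → 'o'; at [14:15] → 'z'.
`findall` yields the raw match text (3 of them) because the pattern has no groups.

['sskp', 'o', 'z']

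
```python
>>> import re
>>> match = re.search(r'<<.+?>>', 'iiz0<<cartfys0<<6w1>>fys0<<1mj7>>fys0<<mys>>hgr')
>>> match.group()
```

'<<cartfys0<<6w1>>'

Because the quantifier is non-greedy, it stops expanding at the earliest point where the rest of the pattern can succeed.
`re.search` tries every starting position until one works.
The match spans [4:21] → '<<cartfys0<<6w1>>'.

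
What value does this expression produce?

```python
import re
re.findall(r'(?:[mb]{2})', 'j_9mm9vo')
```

The pattern matches exactly 2 of one of [mb] (non-capturing group).
Walking the string: at [3:5] → 'mm'.
`findall` yields the raw match text (1 of them) because the pattern has no groups.

['mm']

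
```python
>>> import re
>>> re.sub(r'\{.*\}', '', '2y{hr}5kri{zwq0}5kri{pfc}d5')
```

'2yd5'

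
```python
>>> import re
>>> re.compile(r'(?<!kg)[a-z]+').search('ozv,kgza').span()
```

(0, 3)

The negative lookahead/lookbehind blocks any match where the forbidden context is present.
`search` walks the string left to right and returns the first match it finds.
The match spans [0:3] → 'ozv'.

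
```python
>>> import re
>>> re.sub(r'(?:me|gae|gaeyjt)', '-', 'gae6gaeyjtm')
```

The regex engine tests alternatives in the order written; an earlier branch that matches wins even if a later one would match more.
`sub` substitutes '-' at each match site.

'-6-yjtm'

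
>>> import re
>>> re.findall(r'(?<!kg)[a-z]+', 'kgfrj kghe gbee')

['kgfrj', 'kghe', 'gbee']

The negative lookahead/lookbehind blocks any match where the forbidden context is present.
Walking the string: at [0:5] → 'kgfrj'; at [6:10] → 'kghe'; at [11:15] → 'gbee'.
With no groups in the pattern, `findall` gives back each whole match — 3 here.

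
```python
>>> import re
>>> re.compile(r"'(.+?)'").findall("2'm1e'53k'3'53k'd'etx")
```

Because the quantifier is non-greedy, it stops expanding at the earliest point where the rest of the pattern can succeed.
With a single group, `findall` returns only what that group captured — 3 items.

['m1e', '3', 'd']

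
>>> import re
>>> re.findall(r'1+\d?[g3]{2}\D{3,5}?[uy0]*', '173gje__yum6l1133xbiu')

Pattern: one or more of a literal '1', then optionally a digit, then exactly 2 of one of [g3]; then 3 to 5 of a non-digit (lazy), then zero or more of one of [uy0].
The `?` after the quantifier makes it lazy — it takes as little as possible before letting the rest of the pattern try.
Scanning left to right: at [0:7] → '173gje_'; at [13:21] → '1133xbiu'.
With no groups in the pattern, `findall` gives back each whole match — 2 here.

['173gje_', '1133xbiu']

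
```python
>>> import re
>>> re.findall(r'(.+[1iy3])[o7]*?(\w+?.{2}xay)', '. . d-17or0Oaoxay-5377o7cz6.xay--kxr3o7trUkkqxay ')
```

The pattern matches one or more of any character, then one of [1iy3] (captured); then zero or more of one of [o7] (lazy); then one or more of a word character (lazy), then exactly 2 of any character, then the literal 'xay' (captured).
Walking the string: at [0:48] match '. . d-17or0Oaoxay-5377o7cz6.xay--kxr3o7trUkkqxay', groups = ('. . d-17or0Oaoxay-5377o7cz6.xay--kxr3', 'o7trUkkqxay').
`findall` packs the 2 group values into a tuple for every match.

[('. . d-17or0Oaoxay-5377o7cz6.xay--kxr3', 'o7trUkkqxay')]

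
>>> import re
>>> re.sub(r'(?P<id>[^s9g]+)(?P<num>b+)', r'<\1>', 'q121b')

The replacement refers to a captured group, so each match is rewritten using its own captured text.

'<q121>'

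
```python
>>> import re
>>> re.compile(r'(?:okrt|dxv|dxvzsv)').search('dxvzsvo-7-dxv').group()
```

'dxv'

Alternation tries branches left to right and keeps the first one that lets the overall match succeed at that position.
The match spans [0:3] → 'dxv'.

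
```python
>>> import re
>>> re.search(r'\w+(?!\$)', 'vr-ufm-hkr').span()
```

(0, 2)

Because the assertion is negative and zero-width, positions next to the forbidden text are skipped.
Unlike `match`, `search` isn't anchored — it looks for the pattern anywhere in the string.
The match spans [0:2] → 'vr'.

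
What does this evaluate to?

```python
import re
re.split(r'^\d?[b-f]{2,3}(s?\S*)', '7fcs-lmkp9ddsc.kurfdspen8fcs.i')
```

['', 's-lmkp9ddsc.kurfdspen8fcs.i', '']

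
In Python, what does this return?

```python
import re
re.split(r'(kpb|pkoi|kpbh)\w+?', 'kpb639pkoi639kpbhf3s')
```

Branches in `(...|...)` are attempted left-to-right; the first branch that allows the whole pattern to succeed is taken.
Matches to split on: at [0:4] → 'kpb6'; at [6:11] → 'pkoi6'; at [13:17] → 'kpbh'.
With a capturing group present, the delimiter's captured portion is kept in the result list.

['', 'kpb', '39', 'pkoi', '39', 'kpb', 'f3s']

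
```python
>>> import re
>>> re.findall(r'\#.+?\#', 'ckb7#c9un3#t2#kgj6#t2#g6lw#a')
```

['#c9un3#', '#kgj6#', '#g6lw#']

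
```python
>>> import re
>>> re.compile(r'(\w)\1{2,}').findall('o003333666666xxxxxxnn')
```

['3', '6', 'x']

`\1` has to match the exact text group 1 already captured.
Scanning left to right: at [3:7] match '3333', group 1 = '3'; at [7:13] match '666666', group 1 = '6'; at [13:19] match 'xxxxxx', group 1 = 'x'.
With a single group, `findall` returns only what that group captured — 3 items.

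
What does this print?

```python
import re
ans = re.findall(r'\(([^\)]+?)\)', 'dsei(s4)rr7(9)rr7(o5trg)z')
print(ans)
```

['s4', '9', 'o5trg']

Scanning left to right: at [4:8] match '(s4)', group 1 = 's4'; at [11:14] match '(9)', group 1 = '9'; at [17:24] match '(o5trg)', group 1 = 'o5trg'.
With a single group, `findall` returns only what that group captured — 3 items.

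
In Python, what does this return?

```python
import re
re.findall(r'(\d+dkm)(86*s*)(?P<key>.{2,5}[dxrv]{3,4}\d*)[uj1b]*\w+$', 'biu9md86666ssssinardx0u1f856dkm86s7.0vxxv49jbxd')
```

Pattern: one or more of a digit, then the literal 'dkm' (captured); then the literal '8', then zero or more of the literal '6', then zero or more of the literal 's' (captured); then 2 to 5 of any character, then 3 to 4 of one of [dxrv], then zero or more of a digit (captured as 'key'); then zero or more of one of [uj1b], then one or more of a word character; then anchored at the end.
Scanning left to right: at [25:47] match '856dkm86s7.0vxxv49jbxd', groups = ('856dkm', '86s', '7.0vxxv49').
3 groups means the one result is a tuple of 3 captured strings — 1 here.

[('856dkm', '86s', '7.0vxxv49')]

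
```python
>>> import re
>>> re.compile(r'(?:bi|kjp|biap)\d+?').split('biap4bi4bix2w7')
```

`split` removes every match and returns the 3 fragments in between.

['', '', 'bix2w7']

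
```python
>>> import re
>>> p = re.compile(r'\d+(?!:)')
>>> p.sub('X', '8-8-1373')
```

'X-X-X'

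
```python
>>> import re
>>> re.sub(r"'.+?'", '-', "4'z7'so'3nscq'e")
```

The `?` after the quantifier makes it lazy — it takes as little as possible before letting the rest of the pattern try.
Matches: at [1:5] → "'z7'"; at [7:14] → "'3nscq'".
Every occurrence is swapped for '-'.

'4-so-e'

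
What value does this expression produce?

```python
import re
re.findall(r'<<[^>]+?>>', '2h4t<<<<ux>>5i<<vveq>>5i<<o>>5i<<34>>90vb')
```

['<<<<ux>>', '<<vveq>>', '<<o>>', '<<34>>']

`findall` yields the raw match text (4 of them) because the pattern has no groups.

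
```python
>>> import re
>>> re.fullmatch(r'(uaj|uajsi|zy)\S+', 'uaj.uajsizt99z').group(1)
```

'uaj'

The match spans [0:14] → 'uaj.uajsizt99z'.
Captured: group 1 = 'uaj'.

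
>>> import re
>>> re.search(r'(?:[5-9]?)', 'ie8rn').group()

''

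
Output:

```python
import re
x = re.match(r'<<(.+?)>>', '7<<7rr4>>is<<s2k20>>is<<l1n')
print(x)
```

None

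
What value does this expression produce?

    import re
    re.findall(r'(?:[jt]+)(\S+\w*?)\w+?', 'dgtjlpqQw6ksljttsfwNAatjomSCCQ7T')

This matches one or more of one of [jt] (non-capturing group); then one or more of a non-whitespace character, then zero or more of a word character (lazy) (captured); then one or more of a word character (lazy).
Matches: at [2:32] match 'tjlpqQw6ksljttsfwNAatjomSCCQ7T', group 1 = 'lpqQw6ksljttsfwNAatjomSCCQ7'.
With a single group, `findall` returns only what that group captured — 1 item.

['lpqQw6ksljttsfwNAatjomSCCQ7']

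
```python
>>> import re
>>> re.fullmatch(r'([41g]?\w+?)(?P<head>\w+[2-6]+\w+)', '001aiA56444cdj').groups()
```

('0', '01aiA56444cdj')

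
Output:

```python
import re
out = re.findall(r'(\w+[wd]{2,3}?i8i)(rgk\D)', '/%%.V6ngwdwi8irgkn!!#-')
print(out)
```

The pattern matches one or more of a word character, then 2 to 3 of one of [wd] (lazy), then the literal 'i8i' (captured); then the literal 'rg', then a literal 'k', then a non-digit (captured).
Matches: at [4:18] match 'V6ngwdwi8irgkn', groups = ('V6ngwdwi8i', 'rgkn').
Multiple groups make `findall` return tuples — one 2-tuple for the one match.

[('V6ngwdwi8i', 'rgkn')]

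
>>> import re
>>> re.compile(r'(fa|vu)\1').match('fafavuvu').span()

(0, 4)

`\1` is not a pattern — it's the concrete string captured by group 1, re-applied verbatim.
`match` is anchored at position 0; if the pattern doesn't fit there, it returns None.
The match spans [0:4] → 'fafa'.
Captured: group 1 = 'fa'.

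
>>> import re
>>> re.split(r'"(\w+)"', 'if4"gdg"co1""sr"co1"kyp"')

['if4', 'gdg', 'co1"', 'sr', 'co1', 'kyp', '']

With a capturing group present, the delimiter's captured portion is kept in the result list.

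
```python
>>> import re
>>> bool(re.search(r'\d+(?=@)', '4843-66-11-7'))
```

Lookahead/lookbehind check context without consuming it, so the matched span excludes the asserted characters.
Unlike `match`, `search` isn't anchored — it looks for the pattern anywhere in the string.
Here nothing in the string fits, so the call returns None, and `bool(None)` is False.

False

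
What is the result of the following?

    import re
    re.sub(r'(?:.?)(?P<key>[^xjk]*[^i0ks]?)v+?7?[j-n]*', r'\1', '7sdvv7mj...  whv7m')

This matches optionally any character (non-capturing group); then zero or more of any character except [xjk], then optionally any character except [i0ks] (captured as 'key'); then one or more of the literal 'v' (lazy), then optionally a literal '7', then zero or more of a character in [j-n].
Matches: at [0:8] → '7sdvv7mj'; at [8:18] → '...  whv7m'.
The replacement refers to a captured group, so each match is rewritten using its own captured text.

'sdv..  wh'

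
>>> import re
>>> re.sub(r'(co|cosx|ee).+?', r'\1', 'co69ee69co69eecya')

Matches: at [0:3] → 'co6'; at [4:7] → 'ee6'; at [8:11] → 'co6'; at [12:15] → 'eec'.
Each match is replaced using the text its own group 1 captured.

'co9ee9co9eeya'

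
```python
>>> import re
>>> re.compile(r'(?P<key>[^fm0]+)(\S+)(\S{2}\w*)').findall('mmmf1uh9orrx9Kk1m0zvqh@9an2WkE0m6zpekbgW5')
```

[('1uh9orrx9Kk1', 'm0zvqh@9an2WkE0m6zpekbg', 'W5')]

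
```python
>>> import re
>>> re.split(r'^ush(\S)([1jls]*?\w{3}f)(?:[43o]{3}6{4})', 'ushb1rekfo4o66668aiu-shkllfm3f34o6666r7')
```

['', 'b', '1rekf', '8aiu-shkllfm3f34o6666r7']

With a capturing group present, the delimiter's captured portion is kept in the result list.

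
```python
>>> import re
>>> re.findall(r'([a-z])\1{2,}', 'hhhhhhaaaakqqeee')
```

`\1` is not a pattern — it's the concrete string captured by group 1, re-applied verbatim.
`findall` collects group 1 from each match (3 total).

['h', 'a', 'e']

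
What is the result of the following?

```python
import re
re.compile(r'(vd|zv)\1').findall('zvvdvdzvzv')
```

['vd', 'zv']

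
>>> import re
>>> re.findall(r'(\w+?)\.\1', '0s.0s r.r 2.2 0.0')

['0s', 'r', '2', '0']

After group 1 captures some text, `\1` only succeeds where that same text appears again.
With a single group, `findall` returns only what that group captured — 4 items.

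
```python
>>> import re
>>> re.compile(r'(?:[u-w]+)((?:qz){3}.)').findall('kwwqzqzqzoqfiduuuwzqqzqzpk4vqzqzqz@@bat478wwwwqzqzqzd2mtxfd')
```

['qzqzqzo', 'qzqzqz@', 'qzqzqzd']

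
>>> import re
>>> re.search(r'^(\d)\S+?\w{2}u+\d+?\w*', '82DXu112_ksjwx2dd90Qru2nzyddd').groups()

This matches anchored at the start of the string; then a digit (captured); then one or more of a non-whitespace character (lazy), then exactly 2 of a word character; then one or more of the literal 'u', then one or more of a digit (lazy), then zero or more of a word character.
Unlike `match`, `search` isn't anchored — it looks for the pattern anywhere in the string.
The match spans [0:29] → '82DXu112_ksjwx2dd90Qru2nzyddd'.
Captured: group 1 = '8'.

('8',)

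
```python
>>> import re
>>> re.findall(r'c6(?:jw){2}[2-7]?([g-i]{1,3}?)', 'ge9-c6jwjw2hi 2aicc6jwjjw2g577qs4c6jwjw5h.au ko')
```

This matches the literal 'c6', then the literal 'jw' repeated 2 times, then optionally a character in [2-7]; then 1 to 3 of a character in [g-i] (lazy) (captured).
Matches: at [4:12] match 'c6jwjw2h', group 1 = 'h'; at [33:41] match 'c6jwjw5h', group 1 = 'h'.
One capturing group, so `findall` returns just the captured substring from each match — 2 in all.

['h', 'h']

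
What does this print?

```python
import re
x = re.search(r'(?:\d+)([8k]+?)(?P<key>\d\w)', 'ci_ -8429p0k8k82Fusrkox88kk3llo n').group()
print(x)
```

Pattern: one or more of a digit (non-capturing group); then one or more of one of [8k] (lazy) (captured); then a digit, then a word character (captured as 'key').
Unlike `match`, `search` isn't anchored — it looks for the pattern anywhere in the string.
The match spans [10:14] → '0k8k'.
Captured: group 1 = 'k', group 2 = '8k'.

0k8k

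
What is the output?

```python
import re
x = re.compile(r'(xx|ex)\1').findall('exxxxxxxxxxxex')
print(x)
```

['xx', 'xx']

The backreference `\1` re-matches whatever the first group consumed, character for character.
Matches: at [1:5] match 'xxxx', group 1 = 'xx'; at [5:9] match 'xxxx', group 1 = 'xx'.
Because there's exactly one group, `findall` drops the full match and keeps group 1 from each hit.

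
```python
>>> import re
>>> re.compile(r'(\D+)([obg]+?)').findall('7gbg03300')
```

Pattern: one or more of a non-digit (captured); then one or more of one of [obg] (lazy) (captured).
Scanning left to right: at [1:4] match 'gbg', groups = ('gb', 'g').
2 groups means the one result is a tuple of 2 captured strings — 1 here.

[('gb', 'g')]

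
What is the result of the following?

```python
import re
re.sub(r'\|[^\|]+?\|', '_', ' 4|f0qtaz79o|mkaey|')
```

Matches: at [2:13] → '|f0qtaz79o|'.
`sub` substitutes '_' at each match site.

' 4_mkaey|'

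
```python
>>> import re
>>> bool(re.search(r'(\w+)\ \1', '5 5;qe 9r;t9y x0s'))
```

True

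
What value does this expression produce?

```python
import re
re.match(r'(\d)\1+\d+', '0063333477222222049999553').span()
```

(0, 25)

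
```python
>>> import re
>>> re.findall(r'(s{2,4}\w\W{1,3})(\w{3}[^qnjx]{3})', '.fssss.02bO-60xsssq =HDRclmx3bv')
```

[('ssss.', '02bO-6'), ('sssq =', 'HDRclm')]

This matches 2 to 4 of the literal 's', then a word character, then 1 to 3 of a non-word character (captured); then exactly 3 of a word character, then exactly 3 of any character except [qnjx] (captured).
Matches: at [2:13] match 'ssss.02bO-6', groups = ('ssss.', '02bO-6'); at [15:27] match 'sssq =HDRclm', groups = ('sssq =', 'HDRclm').
2 groups means each result is a tuple of 2 captured strings — 2 here.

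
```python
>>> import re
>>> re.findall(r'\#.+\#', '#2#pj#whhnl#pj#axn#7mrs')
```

['#2#pj#whhnl#pj#axn#']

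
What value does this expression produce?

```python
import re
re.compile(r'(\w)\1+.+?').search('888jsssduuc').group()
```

'888j'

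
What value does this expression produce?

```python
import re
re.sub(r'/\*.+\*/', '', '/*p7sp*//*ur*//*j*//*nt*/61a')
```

'61a'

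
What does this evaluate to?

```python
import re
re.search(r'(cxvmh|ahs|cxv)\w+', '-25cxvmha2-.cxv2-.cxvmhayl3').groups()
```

('cxvmh',)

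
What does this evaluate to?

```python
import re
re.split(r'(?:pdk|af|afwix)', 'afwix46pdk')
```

['', 'wix46', '']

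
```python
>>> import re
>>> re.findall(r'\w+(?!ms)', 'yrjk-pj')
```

['yrjk', 'pj']

The negative lookaround is zero-width — it rules out positions where the adjacent text would match, without consuming anything.
Scanning left to right: at [0:4] → 'yrjk'; at [5:7] → 'pj'.
With no groups in the pattern, `findall` gives back each whole match — 2 here.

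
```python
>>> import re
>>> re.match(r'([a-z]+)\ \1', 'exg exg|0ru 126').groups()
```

The match spans [0:7] → 'exg exg'.
Captured: group 1 = 'exg'.

('exg',)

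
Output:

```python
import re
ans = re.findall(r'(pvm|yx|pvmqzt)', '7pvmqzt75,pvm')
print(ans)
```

['pvm', 'pvm']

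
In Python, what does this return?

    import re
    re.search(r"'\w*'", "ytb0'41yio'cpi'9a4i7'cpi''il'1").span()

The match spans [4:11] → "'41yio'".

(4, 11)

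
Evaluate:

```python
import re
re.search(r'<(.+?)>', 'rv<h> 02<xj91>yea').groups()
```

('h',)

`re.search` tries every starting position until one works.
The match spans [2:5] → '<h>'.
Captured: group 1 = 'h'.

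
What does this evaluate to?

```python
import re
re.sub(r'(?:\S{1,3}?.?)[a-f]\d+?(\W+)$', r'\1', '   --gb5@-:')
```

'   @-:'

This matches 1 to 3 of a non-whitespace character (lazy), then optionally any character (non-capturing group); then a character in [a-f], then one or more of a digit (lazy); then one or more of a non-word character (captured); then anchored at the end.
`\1` in the replacement pulls in group 1's text for each match.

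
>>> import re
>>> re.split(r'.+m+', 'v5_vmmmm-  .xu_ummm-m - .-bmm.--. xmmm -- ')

This matches one or more of any character; then one or more of a literal 'm'.
Matches to split on: at [0:38] → 'v5_vmmmm-  .xu_ummm-m - .-bmm.--. xmmm'.
Splitting on the pattern gives 2 pieces.

['', ' -- ']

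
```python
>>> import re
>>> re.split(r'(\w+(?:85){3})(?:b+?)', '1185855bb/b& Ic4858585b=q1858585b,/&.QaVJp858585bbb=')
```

This matches one or more of a word character, then the literal '85' repeated 3 times (captured); then one or more of a literal 'b' (lazy) (non-capturing group).
Matches to split on: at [13:23] → 'Ic4858585b'; at [24:33] → 'q1858585b'; at [37:49] → 'QaVJp858585b'.
The group in the pattern means `split` returns the separators' captures alongside the pieces.

['1185855bb/b& ', 'Ic4858585', '=', 'q1858585', ',/&.', 'QaVJp858585', 'bb=']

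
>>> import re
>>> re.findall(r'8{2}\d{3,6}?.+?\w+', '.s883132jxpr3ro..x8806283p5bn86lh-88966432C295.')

The pattern matches exactly 2 of the literal '8', then 3 to 6 of a digit (lazy), then one or more of any character (lazy); then one or more of a word character.
The `?` after the quantifier makes it lazy — it takes as little as possible before letting the rest of the pattern try.
Scanning left to right: at [2:15] → '883132jxpr3ro'; at [18:33] → '8806283p5bn86lh'; at [34:46] → '88966432C295'.
No capturing groups, so `findall` returns the 3 full match strings.

['883132jxpr3ro', '8806283p5bn86lh', '88966432C295']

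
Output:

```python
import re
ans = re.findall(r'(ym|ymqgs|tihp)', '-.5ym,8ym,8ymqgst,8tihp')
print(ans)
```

Alternation tries branches left to right and keeps the first one that lets the overall match succeed at that position.
`findall` collects group 1 from each match (4 total).

['ym', 'ym', 'ym', 'tihp']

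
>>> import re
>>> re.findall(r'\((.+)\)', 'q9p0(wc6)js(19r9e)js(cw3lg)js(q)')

With a single group, `findall` returns only what that group captured — 1 item.

['wc6)js(19r9e)js(cw3lg)js(q']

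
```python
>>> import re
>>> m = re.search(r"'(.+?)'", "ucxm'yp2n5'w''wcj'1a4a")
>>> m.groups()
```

('yp2n5',)

A `+?`/`*?`/`{m,n}?` starts at its minimum and grows only as far as needed for what follows to match.
Unlike `match`, `search` isn't anchored — it looks for the pattern anywhere in the string.
The match spans [4:11] → "'yp2n5'".
Captured: group 1 = 'yp2n5'.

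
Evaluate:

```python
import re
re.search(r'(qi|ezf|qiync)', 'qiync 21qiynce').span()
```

Branches in `(...|...)` are attempted left-to-right; the first branch that allows the whole pattern to succeed is taken.
The match spans [0:2] → 'qi'.

(0, 2)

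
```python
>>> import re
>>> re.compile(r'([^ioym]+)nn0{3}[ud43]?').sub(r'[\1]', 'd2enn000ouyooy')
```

'[d2e]ouyooy'

This matches one or more of any character except [ioym] (captured); then the literal 'nn', then exactly 3 of a literal '0', then optionally one of [ud43].
Matches: at [0:8] → 'd2enn000'.
`\1` in the replacement pulls in group 1's text for each match.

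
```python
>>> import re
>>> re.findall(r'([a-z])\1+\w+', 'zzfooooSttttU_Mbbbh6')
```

`\1` is not a pattern — it's the concrete string captured by group 1, re-applied verbatim.
Walking the string: at [0:20] match 'zzfooooSttttU_Mbbbh6', group 1 = 'z'.
With a single group, `findall` returns only what that group captured — 1 item.

['z']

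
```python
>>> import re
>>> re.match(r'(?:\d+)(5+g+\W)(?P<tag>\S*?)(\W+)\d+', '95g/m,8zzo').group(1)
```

'5g/'

The pattern matches one or more of a digit (non-capturing group); then one or more of a literal '5', then one or more of the literal 'g', then a non-word character (captured); then zero or more of a non-whitespace character (lazy) (captured as 'tag'); then one or more of a non-word character (captured); then one or more of a digit.
`match` is anchored at position 0; if the pattern doesn't fit there, it returns None.
The match spans [0:7] → '95g/m,8'.
Captured: group 1 = '5g/', group 2 = 'm', group 3 = ','.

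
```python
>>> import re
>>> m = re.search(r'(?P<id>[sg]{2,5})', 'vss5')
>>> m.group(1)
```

'ss'

This matches 2 to 5 of one of [sg] (captured as 'id').
Unlike `match`, `search` isn't anchored — it looks for the pattern anywhere in the string.
The match spans [1:3] → 'ss'.
Captured: group 1 = 'ss'.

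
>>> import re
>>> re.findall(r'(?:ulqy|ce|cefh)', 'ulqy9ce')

['ulqy', 'ce']

With no groups in the pattern, `findall` gives back each whole match — 2 here.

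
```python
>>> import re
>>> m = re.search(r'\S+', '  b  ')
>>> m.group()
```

'b'

This matches one or more of a non-whitespace character.
`search` walks the string left to right and returns the first match it finds.
The match spans [2:3] → 'b'.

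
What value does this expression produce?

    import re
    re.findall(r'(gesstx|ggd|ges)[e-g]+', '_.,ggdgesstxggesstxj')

['ggd']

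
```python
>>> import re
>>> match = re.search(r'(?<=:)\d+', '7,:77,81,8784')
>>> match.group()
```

'77'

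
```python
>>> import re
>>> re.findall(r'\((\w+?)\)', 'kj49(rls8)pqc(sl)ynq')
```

['rls8', 'sl']

Matches: at [4:10] match '(rls8)', group 1 = 'rls8'; at [13:17] match '(sl)', group 1 = 'sl'.
Because there's exactly one group, `findall` drops the full match and keeps group 1 from each hit.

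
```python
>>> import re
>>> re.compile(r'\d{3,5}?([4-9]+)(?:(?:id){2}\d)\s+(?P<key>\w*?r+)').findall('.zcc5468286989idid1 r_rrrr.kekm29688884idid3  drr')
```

[('86989', 'r'), ('88884', 'drr')]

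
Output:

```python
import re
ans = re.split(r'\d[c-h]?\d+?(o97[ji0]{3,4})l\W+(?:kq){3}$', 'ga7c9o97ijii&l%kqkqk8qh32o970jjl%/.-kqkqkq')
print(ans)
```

This matches a digit, then optionally a character in [c-h], then one or more of a digit (lazy); then the literal 'o97', then 3 to 4 of one of [ji0] (captured); then the literal 'l', then one or more of a non-word character, then the literal 'kq' repeated 3 times; then anchored at the end.
The group in the pattern means `split` returns the separators' captures alongside the pieces.

['ga7c9o97ijii&l%kqkqk8qh', 'o970jj', '']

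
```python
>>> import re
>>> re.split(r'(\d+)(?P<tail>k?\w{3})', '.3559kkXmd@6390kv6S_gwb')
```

The pattern matches one or more of a digit (captured); then optionally the literal 'k', then exactly 3 of a word character (captured as 'tail').
With a capturing group present, the delimiter's captured portion is kept in the result list.

['.', '3559', 'kkXm', 'd@', '6390', 'kv6S', '_gwb']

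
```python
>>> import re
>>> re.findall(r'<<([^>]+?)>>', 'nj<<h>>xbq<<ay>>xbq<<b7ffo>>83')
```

['h', 'ay', 'b7ffo']

One capturing group, so `findall` returns just the captured substring from each match — 3 in all.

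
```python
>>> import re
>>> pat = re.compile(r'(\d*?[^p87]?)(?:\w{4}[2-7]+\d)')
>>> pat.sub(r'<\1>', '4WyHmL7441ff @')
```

'<4W>ff @'

Each match is replaced using the text its own group 1 captured.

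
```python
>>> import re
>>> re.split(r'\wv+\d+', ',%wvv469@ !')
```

[',%', '@ !']

This matches a word character; then one or more of a literal 'v', then one or more of a digit.
Matches to split on: at [2:8] → 'wvv469'.
`split` removes every match and returns the 2 fragments in between.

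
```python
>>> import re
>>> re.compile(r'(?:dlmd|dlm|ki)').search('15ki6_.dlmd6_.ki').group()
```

`re.search` tries every starting position until one works.
The match spans [2:4] → 'ki'.

'ki'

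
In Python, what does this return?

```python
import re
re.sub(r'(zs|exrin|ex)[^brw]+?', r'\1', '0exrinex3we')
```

Matches: at [1:7] → 'exrine'.
The replacement refers to a captured group, so each match is rewritten using its own captured text.

'0exrinx3we'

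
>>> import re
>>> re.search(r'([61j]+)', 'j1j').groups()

The match spans [0:3] → 'j1j'.
Captured: group 1 = 'j1j'.

('j1j',)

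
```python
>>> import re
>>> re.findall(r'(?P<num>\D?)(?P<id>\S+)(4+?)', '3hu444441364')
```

This matches optionally a non-digit (captured as 'num'); then one or more of a non-whitespace character (captured as 'id'); then one or more of a literal '4' (lazy) (captured).
Scanning left to right: at [0:12] match '3hu444441364', groups = ('', '3hu44444136', '4').
`findall` packs the 3 group values into a tuple for every match.

[('', '3hu44444136', '4')]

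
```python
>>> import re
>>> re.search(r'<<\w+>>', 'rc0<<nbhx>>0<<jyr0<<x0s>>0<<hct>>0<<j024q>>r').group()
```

Unlike `match`, `search` isn't anchored — it looks for the pattern anywhere in the string.
The match spans [3:11] → '<<nbhx>>'.

'<<nbhx>>'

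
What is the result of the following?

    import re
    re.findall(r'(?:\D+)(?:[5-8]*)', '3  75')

['  75']

The pattern matches one or more of a non-digit (non-capturing group); then zero or more of a character in [5-8] (non-capturing group).
With no groups in the pattern, `findall` gives back each whole match — 1 here.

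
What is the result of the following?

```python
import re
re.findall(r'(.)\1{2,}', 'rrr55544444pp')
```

After group 1 captures some text, `\1` only succeeds where that same text appears again.
With a single group, `findall` returns only what that group captured — 3 items.

['r', '5', '4']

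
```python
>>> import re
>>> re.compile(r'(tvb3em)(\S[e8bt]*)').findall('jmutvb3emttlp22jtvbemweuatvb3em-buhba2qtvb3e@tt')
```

[('tvb3em', 'tt'), ('tvb3em', '-b')]

Pattern: the literal 'tvb', then the literal '3em' (captured); then a non-whitespace character, then zero or more of one of [e8bt] (captured).
Matches: at [3:11] match 'tvb3emtt', groups = ('tvb3em', 'tt'); at [25:33] match 'tvb3em-b', groups = ('tvb3em', '-b').
With 2 capturing groups, `findall` returns a 2-tuple per match.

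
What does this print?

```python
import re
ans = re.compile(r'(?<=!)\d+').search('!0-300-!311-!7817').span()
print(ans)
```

(1, 2)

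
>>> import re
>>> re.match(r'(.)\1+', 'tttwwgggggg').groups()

The match spans [0:3] → 'ttt'.
Captured: group 1 = 't'.

('t',)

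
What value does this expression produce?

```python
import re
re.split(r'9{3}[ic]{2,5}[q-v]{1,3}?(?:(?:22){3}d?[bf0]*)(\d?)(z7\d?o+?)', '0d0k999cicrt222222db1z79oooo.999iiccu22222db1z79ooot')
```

The pattern matches exactly 3 of the literal '9', then 2 to 5 of one of [ic], then 1 to 3 of a character in [q-v] (lazy); then the literal '22' repeated 3 times, then optionally a literal 'd', then zero or more of one of [bf0] (non-capturing group); then optionally a digit (captured); then the literal 'z7', then optionally a digit, then one or more of the literal 'o' (lazy) (captured).
The `?` after the quantifier makes it lazy — it takes as little as possible before letting the rest of the pattern try.
Matches to split on: at [4:25] → '999cicrt222222db1z79o'.
Because the pattern has a capturing group, `split` also inserts each captured text between the pieces.

['0d0k', '1', 'z79o', 'ooo.999iiccu22222db1z79ooot']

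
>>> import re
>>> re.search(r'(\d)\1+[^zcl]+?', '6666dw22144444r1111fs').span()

(0, 5)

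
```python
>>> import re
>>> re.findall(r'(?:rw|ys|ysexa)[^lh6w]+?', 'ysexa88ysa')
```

['yse', 'ysa']

The regex engine tests alternatives in the order written; an earlier branch that matches wins even if a later one would match more.
Matches: at [0:3] → 'yse'; at [7:10] → 'ysa'.
Since nothing is captured, `findall` lists the 2 matched substrings directly.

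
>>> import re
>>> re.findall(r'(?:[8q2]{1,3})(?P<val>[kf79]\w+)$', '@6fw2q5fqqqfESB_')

['fESB_']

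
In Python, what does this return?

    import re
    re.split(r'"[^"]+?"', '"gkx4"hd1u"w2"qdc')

Matches to split on: at [0:6] → '"gkx4"'; at [10:14] → '"w2"'.
`split` removes every match and returns the 3 fragments in between.

['', 'hd1u', 'qdc']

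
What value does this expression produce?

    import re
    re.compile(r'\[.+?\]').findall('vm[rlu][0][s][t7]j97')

Because the quantifier is non-greedy, it stops expanding at the earliest point where the rest of the pattern can succeed.
`findall` yields the raw match text (4 of them) because the pattern has no groups.

['[rlu]', '[0]', '[s]', '[t7]']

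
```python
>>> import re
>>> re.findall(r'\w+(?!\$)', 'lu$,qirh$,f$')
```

['l', 'qir']

`(?!…)`/`(?<!…)` only lets a position through if the neighbouring text does NOT match; no characters are consumed.
Scanning left to right: at [0:1] → 'l'; at [4:7] → 'qir'.
No capturing groups, so `findall` returns the 2 full match strings.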